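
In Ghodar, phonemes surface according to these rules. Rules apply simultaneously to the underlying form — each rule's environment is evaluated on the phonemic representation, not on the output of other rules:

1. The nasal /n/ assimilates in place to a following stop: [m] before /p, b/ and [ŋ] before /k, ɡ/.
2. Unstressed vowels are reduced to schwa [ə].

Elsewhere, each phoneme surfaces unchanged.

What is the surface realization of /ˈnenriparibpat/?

/n/ (word-initial) fails the environment for rule 1, so it stays [n].
/e/ (between /n/ and /n/) is in the target of rule 2 but the environment (in an unstressed syllable) is not met → [e].
/n/ (between /e/ and /r/) fails the environment for rule 1, so it stays [n].
/r/ (between /n/ and /i/) is unaffected → [r].
/i/ (between /r/ and /p/): in an unstressed syllable, so rule 2 applies → [ə].
/p/ (between /i/ and /a/) is unaffected → [p].
/a/ meets the environment for rule 2 (in an unstressed syllable) → [ə].
/r/ (between /a/ and /i/) is unaffected → [r].
/i/ (between /r/ and /b/): in an unstressed syllable, so rule 2 applies → [ə].
/b/ (between /i/ and /p/) is unaffected → [b].
/p/ (between /b/ and /a/) is unaffected → [p].
/a/ meets the environment for rule 2 (in an unstressed syllable) → [ə].
/t/ stays [t].

[ˈnenrəpərəbpət]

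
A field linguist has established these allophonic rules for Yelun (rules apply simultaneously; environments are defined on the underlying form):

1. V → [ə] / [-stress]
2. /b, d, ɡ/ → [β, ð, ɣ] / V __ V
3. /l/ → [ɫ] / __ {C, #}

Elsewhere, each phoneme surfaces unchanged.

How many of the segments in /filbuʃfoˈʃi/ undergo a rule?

Segments that undergo a rule: /i/ → [ə] (rule 1); /l/ → [ɫ] (rule 3); /u/ → [ə] (rule 1); /o/ → [ə] (rule 1).
All other segments surface unchanged.

4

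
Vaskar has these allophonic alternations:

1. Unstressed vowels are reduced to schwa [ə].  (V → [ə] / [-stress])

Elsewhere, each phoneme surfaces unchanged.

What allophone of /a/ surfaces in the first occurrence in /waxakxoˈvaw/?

[ə]

/a/ (between /w/ and /x/) occurs in an unstressed syllable → [ə] by rule 1.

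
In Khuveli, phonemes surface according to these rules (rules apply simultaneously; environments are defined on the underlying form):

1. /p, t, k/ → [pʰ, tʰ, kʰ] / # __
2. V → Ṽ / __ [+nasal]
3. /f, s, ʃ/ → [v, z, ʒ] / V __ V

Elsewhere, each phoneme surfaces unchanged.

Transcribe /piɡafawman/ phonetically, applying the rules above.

[pʰiɡavawmãn]

/p/ (word-initial): word-initially, so rule 1 applies → [pʰ].
/i/ (between /p/ and /ɡ/): rule 2 targets it, but not before a nasal consonant → unchanged [i].
/ɡ/ (between /i/ and /a/): no rule targets it → [ɡ].
/a/ (between /ɡ/ and /f/): rule 2 targets it, but not before a nasal consonant → unchanged [a].
/f/ — between /a/ and /a/, between two vowels — surfaces as [v] (rule 3).
/a/ (between /f/ and /w/) fails the environment for rule 2, so it stays [a].
/w/ stays [w].
/m/ (between /w/ and /a/) is unaffected → [m].
/a/ (between /m/ and /n/): before a nasal consonant, so rule 2 applies → [ã].
/n/ (word-final): no rule targets it → [n].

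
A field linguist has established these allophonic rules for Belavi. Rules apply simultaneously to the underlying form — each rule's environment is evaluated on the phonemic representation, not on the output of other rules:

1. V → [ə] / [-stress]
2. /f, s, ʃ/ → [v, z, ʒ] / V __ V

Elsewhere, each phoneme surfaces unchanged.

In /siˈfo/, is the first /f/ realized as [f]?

/f/ meets the environment for rule 2 (between two vowels) → [v].
The actual realization is [v], not [f].

No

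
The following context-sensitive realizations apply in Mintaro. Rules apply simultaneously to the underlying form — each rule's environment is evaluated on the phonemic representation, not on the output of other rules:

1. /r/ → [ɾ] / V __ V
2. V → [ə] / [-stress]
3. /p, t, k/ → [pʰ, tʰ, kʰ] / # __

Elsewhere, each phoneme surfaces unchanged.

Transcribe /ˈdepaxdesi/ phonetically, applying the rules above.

[ˈdepəxdəsə]

/d/ stays [d].
/e/ — between /d/ and /p/; rule 2 does not apply here → [e].
/p/ — between /e/ and /a/; rule 3 does not apply here → [p].
/a/ (between /p/ and /x/): in an unstressed syllable, so rule 2 applies → [ə].
/x/ (between /a/ and /d/) is unaffected → [x].
/d/ — not in any rule's target class → [d].
/e/ meets the environment for rule 2 (in an unstressed syllable) → [ə].
/s/ — not in any rule's target class → [s].
/i/ (word-final): in an unstressed syllable, so rule 2 applies → [ə].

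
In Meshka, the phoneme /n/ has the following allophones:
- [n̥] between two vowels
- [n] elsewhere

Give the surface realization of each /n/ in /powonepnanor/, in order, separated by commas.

[n̥], [n], [n̥]

Occurrence 1 (position 5): between two vowels → [n̥].
Occurrence 2 (position 8): no conditioning environment matches → elsewhere allophone [n].
Occurrence 3 (position 10): between two vowels → [n̥].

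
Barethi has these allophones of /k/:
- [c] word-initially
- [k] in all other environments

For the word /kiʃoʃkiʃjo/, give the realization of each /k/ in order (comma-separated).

[c], [k]

Occurrence 1 (position 1): word-initially → [c].
Occurrence 2 (position 6): no conditioning environment matches → elsewhere allophone [k].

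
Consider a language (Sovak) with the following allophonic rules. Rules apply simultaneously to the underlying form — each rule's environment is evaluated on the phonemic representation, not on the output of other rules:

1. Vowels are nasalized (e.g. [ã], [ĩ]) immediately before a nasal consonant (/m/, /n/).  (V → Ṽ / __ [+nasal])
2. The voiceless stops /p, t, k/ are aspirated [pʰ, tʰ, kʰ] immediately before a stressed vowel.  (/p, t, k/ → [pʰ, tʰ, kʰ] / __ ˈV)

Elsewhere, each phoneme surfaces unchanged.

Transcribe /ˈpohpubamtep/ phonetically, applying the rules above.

/p/ — word-initial, immediately before a stressed vowel — surfaces as [pʰ] (rule 2).
/o/ (between /p/ and /h/) is in the target of rule 1 but the environment (before a nasal consonant) is not met → [o].
/p/ (between /h/ and /u/): rule 2 targets it, but not immediately before a stressed vowel → unchanged [p].
/u/ — between /p/ and /b/; rule 1 does not apply here → [u].
Rule 1 applies to /a/ (between /b/ and /m/: before a nasal consonant) → [ã].
/t/ (between /m/ and /e/): rule 2 targets it, but not immediately before a stressed vowel → unchanged [t].
/e/ (between /t/ and /p/) fails the environment for rule 1, so it stays [e].
/p/ (word-final): rule 2 targets it, but not immediately before a stressed vowel → unchanged [p].

[ˈpʰohpubãmtep]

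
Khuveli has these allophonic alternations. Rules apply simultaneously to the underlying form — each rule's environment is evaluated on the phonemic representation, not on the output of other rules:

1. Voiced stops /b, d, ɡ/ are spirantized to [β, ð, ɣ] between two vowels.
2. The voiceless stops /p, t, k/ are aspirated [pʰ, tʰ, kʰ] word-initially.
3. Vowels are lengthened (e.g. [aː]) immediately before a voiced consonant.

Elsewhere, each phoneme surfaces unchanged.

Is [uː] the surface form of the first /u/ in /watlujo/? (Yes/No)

Rule 3 applies to /u/ (between /l/ and /j/: before a voiced consonant) → [uː].
The actual realization is [uː], which matches [uː].

Yes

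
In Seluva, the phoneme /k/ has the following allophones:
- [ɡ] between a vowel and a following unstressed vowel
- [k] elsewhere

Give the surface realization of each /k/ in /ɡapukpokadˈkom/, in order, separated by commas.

[k], [ɡ], [k]

Occurrence 1 (position 5): no conditioning environment matches → elsewhere allophone [k].
Occurrence 2 (position 8): between a vowel and a following unstressed vowel → [ɡ].
Occurrence 3 (position 11): no conditioning environment matches → elsewhere allophone [k].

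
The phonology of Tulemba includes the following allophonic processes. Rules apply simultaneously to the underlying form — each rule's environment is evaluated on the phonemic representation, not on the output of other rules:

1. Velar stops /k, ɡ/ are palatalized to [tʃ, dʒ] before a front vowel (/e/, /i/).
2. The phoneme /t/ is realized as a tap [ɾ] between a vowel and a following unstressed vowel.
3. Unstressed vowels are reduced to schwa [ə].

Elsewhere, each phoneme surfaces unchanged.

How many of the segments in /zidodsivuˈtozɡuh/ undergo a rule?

Segments that undergo a rule: /i/ → [ə] (rule 3); /o/ → [ə] (rule 3); /i/ → [ə] (rule 3); /u/ → [ə] (rule 3); /u/ → [ə] (rule 3).
All other segments surface unchanged.

5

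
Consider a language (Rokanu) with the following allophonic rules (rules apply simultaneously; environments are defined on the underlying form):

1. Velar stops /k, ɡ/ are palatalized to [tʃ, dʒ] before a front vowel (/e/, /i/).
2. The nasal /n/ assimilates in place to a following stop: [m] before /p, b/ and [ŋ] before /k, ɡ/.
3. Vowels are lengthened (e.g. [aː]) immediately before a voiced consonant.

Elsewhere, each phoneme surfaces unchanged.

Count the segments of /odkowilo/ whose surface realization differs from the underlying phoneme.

3

Segments that undergo a rule: /o/ → [oː] (rule 3); /o/ → [oː] (rule 3); /i/ → [iː] (rule 3).
All other segments surface unchanged.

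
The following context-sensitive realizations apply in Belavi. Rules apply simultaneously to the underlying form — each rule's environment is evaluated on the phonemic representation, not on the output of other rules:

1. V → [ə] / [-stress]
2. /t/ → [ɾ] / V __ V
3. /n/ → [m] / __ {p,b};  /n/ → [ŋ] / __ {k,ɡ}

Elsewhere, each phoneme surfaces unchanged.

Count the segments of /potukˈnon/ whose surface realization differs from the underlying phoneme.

Segments that undergo a rule: /o/ → [ə] (rule 1); /t/ → [ɾ] (rule 2); /u/ → [ə] (rule 1).
All other segments surface unchanged.

3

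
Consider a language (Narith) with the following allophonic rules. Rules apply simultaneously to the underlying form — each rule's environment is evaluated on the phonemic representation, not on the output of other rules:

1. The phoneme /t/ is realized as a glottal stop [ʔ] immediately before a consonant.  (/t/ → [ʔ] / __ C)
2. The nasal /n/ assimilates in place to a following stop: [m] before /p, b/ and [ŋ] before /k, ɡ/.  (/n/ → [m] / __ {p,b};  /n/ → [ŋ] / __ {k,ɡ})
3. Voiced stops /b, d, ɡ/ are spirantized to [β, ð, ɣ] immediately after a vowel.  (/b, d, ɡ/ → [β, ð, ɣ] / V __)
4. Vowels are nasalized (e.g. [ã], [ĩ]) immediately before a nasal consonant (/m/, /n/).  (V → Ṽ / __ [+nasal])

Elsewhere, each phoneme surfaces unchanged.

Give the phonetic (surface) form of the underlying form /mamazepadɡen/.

[mãmazepaðɡẽn]

/m/ stays [m].
/a/ (between /m/ and /m/): before a nasal consonant, so rule 4 applies → [ã].
/m/ (between /a/ and /a/) is unaffected → [m].
/a/ (between /m/ and /z/): rule 4 targets it, but not before a nasal consonant → unchanged [a].
/z/ (between /a/ and /e/): no rule targets it → [z].
/e/ (between /z/ and /p/) fails the environment for rule 4, so it stays [e].
/p/ (between /e/ and /a/) is unaffected → [p].
/a/ (between /p/ and /d/): rule 4 targets it, but not before a nasal consonant → unchanged [a].
/d/ (between /a/ and /ɡ/) occurs immediately after a vowel → [ð] by rule 3.
/ɡ/ (between /d/ and /e/) fails the environment for rule 3, so it stays [ɡ].
/e/ (between /ɡ/ and /n/): before a nasal consonant, so rule 4 applies → [ẽ].
/n/ (word-final) is in the target of rule 2 but the environment (before a labial or velar stop) is not met → [n].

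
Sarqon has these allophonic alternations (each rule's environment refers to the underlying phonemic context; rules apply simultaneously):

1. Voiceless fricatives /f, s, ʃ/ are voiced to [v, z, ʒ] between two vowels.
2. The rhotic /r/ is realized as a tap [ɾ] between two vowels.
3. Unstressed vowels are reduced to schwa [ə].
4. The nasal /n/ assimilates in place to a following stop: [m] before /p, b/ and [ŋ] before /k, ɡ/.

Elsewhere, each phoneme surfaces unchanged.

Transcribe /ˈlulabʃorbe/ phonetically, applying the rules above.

[ˈluləbʃərbə]

/l/ stays [l].
/u/ (between /l/ and /l/) is in the target of rule 3 but the environment (in an unstressed syllable) is not met → [u].
/l/ (between /u/ and /a/) is unaffected → [l].
/a/ (between /l/ and /b/) occurs in an unstressed syllable → [ə] by rule 3.
/b/ (between /a/ and /ʃ/) is unaffected → [b].
/ʃ/ — between /b/ and /o/; rule 1 does not apply here → [ʃ].
/o/ (between /ʃ/ and /r/): in an unstressed syllable, so rule 3 applies → [ə].
/r/ (between /o/ and /b/): rule 2 targets it, but not between two vowels → unchanged [r].
/b/ (between /r/ and /e/): no rule targets it → [b].
Rule 3 applies to /e/ (word-final: in an unstressed syllable) → [ə].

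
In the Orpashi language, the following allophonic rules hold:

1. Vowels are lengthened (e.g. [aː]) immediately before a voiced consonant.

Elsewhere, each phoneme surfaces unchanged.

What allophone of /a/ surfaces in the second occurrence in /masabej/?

[aː]

/a/ — between /s/ and /b/, before a voiced consonant — surfaces as [aː] (rule 1).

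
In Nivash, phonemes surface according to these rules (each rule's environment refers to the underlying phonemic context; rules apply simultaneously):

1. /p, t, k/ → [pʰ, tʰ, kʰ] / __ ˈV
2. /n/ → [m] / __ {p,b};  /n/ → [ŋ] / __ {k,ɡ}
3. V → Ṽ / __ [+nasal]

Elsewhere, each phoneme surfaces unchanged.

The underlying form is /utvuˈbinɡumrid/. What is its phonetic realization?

/u/ (word-initial): rule 3 targets it, but not before a nasal consonant → unchanged [u].
/t/ (between /u/ and /v/): rule 1 targets it, but not immediately before a stressed vowel → unchanged [t].
/v/ stays [v].
/u/ — between /v/ and /b/; rule 3 does not apply here → [u].
/b/ (between /u/ and /i/): no rule targets it → [b].
/i/ meets the environment for rule 3 (before a nasal consonant) → [ĩ].
/n/ (between /i/ and /ɡ/) occurs before a labial or velar stop → [ŋ] by rule 2.
/ɡ/ (between /n/ and /u/) is unaffected → [ɡ].
Rule 3 applies to /u/ (between /ɡ/ and /m/: before a nasal consonant) → [ũ].
/m/ stays [m].
/r/ (between /m/ and /i/) is unaffected → [r].
/i/ — between /r/ and /d/; rule 3 does not apply here → [i].
/d/ (word-final) is unaffected → [d].

[utvuˈbĩŋɡũmrid]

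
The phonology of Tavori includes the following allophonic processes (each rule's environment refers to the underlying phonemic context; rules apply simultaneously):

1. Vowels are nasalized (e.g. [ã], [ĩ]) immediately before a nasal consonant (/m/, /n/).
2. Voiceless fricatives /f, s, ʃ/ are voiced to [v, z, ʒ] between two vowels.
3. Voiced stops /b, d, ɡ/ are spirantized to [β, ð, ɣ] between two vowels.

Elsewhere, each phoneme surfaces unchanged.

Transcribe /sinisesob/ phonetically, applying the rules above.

/s/ (word-initial) fails the environment for rule 2, so it stays [s].
/i/ meets the environment for rule 1 (before a nasal consonant) → [ĩ].
/n/ (between /i/ and /i/): no rule targets it → [n].
/i/ — between /n/ and /s/; rule 1 does not apply here → [i].
/s/ (between /i/ and /e/) occurs between two vowels → [z] by rule 2.
/e/ (between /s/ and /s/): rule 1 targets it, but not before a nasal consonant → unchanged [e].
Rule 2 applies to /s/ (between /e/ and /o/: between two vowels) → [z].
/o/ (between /s/ and /b/) fails the environment for rule 1, so it stays [o].
/b/ (word-final): rule 3 targets it, but not between two vowels → unchanged [b].

[sĩnizezob]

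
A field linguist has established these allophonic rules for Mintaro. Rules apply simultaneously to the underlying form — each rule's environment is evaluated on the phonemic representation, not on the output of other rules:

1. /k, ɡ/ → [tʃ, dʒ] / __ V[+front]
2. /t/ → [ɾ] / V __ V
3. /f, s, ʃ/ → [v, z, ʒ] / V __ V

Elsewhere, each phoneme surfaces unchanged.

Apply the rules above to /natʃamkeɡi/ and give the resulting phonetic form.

[natʃamtʃedʒi]

/n/ — not in any rule's target class → [n].
/a/ (between /n/ and /t/) is unaffected → [a].
/t/ (between /a/ and /ʃ/) fails the environment for rule 2, so it stays [t].
/ʃ/ — between /t/ and /a/; rule 3 does not apply here → [ʃ].
/a/ (between /ʃ/ and /m/): no rule targets it → [a].
/m/ — not in any rule's target class → [m].
Rule 1 applies to /k/ (between /m/ and /e/: before a front vowel) → [tʃ].
/e/ — not in any rule's target class → [e].
/ɡ/ meets the environment for rule 1 (before a front vowel) → [dʒ].
/i/ stays [i].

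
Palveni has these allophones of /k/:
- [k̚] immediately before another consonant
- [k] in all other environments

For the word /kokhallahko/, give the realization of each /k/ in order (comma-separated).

Occurrence 1 (position 1): no conditioning environment matches → elsewhere allophone [k].
Occurrence 2 (position 3): immediately before another consonant → [k̚].
Occurrence 3 (position 10): no conditioning environment matches → elsewhere allophone [k].

[k], [k̚], [k]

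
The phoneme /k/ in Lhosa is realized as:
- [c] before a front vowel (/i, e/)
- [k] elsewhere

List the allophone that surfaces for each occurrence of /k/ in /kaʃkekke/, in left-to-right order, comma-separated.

[k], [c], [k], [c]

Occurrence 1 (position 1): no conditioning environment matches → elsewhere allophone [k].
Occurrence 2 (position 4): before a front vowel → [c].
Occurrence 3 (position 6): no conditioning environment matches → elsewhere allophone [k].
Occurrence 4 (position 7): before a front vowel → [c].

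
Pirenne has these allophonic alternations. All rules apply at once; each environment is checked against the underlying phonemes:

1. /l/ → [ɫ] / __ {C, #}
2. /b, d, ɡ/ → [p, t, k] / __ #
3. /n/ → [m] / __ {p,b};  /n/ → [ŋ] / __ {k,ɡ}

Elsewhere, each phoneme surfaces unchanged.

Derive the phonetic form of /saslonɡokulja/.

[sasloŋɡokuɫja]

/l/ (between /s/ and /o/) fails the environment for rule 1, so it stays [l].
/n/ (between /o/ and /ɡ/) occurs before a labial or velar stop → [ŋ] by rule 3.
/ɡ/ (between /n/ and /o/): rule 2 targets it, but not word-finally → unchanged [ɡ].
Rule 1 applies to /l/ (between /u/ and /j/: word-finally or immediately before a consonant) → [ɫ].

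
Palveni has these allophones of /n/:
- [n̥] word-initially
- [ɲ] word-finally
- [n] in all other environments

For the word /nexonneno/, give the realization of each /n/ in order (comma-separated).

Occurrence 1 (position 1): word-initially → [n̥].
Occurrence 2 (position 5): no conditioning environment matches → elsewhere allophone [n].
Occurrence 3 (position 6): no conditioning environment matches → elsewhere allophone [n].
Occurrence 4 (position 8): no conditioning environment matches → elsewhere allophone [n].

[n̥], [n], [n], [n]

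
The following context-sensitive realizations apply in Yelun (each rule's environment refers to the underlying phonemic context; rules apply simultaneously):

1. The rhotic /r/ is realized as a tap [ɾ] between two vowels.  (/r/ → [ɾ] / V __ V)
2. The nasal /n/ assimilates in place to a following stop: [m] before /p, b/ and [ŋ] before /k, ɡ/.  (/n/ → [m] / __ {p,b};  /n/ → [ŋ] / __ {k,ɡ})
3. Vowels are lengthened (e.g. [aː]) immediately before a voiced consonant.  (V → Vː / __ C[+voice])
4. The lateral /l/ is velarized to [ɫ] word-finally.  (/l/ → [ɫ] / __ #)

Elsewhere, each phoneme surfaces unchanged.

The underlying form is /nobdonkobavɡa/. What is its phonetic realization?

[noːbdoːŋkoːbaːvɡa]

/n/ (word-initial) is in the target of rule 2 but the environment (before a labial or velar stop) is not met → [n].
/o/ (between /n/ and /b/): before a voiced consonant, so rule 3 applies → [oː].
/b/ (between /o/ and /d/): no rule targets it → [b].
/d/ (between /b/ and /o/) is unaffected → [d].
/o/ (between /d/ and /n/) occurs before a voiced consonant → [oː] by rule 3.
/n/ meets the environment for rule 2 (before a labial or velar stop) → [ŋ].
/k/ — not in any rule's target class → [k].
/o/ — between /k/ and /b/, before a voiced consonant — surfaces as [oː] (rule 3).
/b/ (between /o/ and /a/): no rule targets it → [b].
/a/ meets the environment for rule 3 (before a voiced consonant) → [aː].
/v/ (between /a/ and /ɡ/): no rule targets it → [v].
/ɡ/ (between /v/ and /a/): no rule targets it → [ɡ].
/a/ (word-final): rule 3 targets it, but not before a voiced consonant → unchanged [a].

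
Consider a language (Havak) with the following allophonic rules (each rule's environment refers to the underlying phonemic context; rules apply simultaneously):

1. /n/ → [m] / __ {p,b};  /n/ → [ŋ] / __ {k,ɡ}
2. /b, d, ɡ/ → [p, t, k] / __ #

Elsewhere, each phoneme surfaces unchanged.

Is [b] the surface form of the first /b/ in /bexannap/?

Yes

/b/ — word-initial; rule 2 does not apply here → [b].
The actual realization is [b], which matches [b].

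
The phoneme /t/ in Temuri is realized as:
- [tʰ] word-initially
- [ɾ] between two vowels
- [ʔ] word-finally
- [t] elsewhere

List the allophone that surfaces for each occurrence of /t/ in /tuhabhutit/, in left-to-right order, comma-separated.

Occurrence 1 (position 1): word-initially → [tʰ].
Occurrence 2 (position 8): between two vowels → [ɾ].
Occurrence 3 (position 10): word-finally → [ʔ].

[tʰ], [ɾ], [ʔ]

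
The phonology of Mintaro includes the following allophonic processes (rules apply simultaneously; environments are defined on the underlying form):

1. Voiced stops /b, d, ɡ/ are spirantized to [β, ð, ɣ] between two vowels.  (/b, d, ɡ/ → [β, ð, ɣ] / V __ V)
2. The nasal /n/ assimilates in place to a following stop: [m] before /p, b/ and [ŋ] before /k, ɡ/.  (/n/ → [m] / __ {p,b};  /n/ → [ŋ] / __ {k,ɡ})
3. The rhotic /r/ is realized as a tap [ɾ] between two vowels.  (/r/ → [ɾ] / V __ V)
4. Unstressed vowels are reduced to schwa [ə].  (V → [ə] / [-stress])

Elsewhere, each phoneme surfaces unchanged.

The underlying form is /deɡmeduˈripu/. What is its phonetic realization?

/d/ (word-initial) is in the target of rule 1 but the environment (between two vowels) is not met → [d].
/e/ — between /d/ and /ɡ/, in an unstressed syllable — surfaces as [ə] (rule 4).
/ɡ/ — between /e/ and /m/; rule 1 does not apply here → [ɡ].
/m/ (between /ɡ/ and /e/): no rule targets it → [m].
/e/ meets the environment for rule 4 (in an unstressed syllable) → [ə].
/d/ — between /e/ and /u/, between two vowels — surfaces as [ð] (rule 1).
Rule 4 applies to /u/ (between /d/ and /r/: in an unstressed syllable) → [ə].
/r/ (between /u/ and /i/): between two vowels, so rule 3 applies → [ɾ].
/i/ — between /r/ and /p/; rule 4 does not apply here → [i].
/p/ (between /i/ and /u/): no rule targets it → [p].
/u/ meets the environment for rule 4 (in an unstressed syllable) → [ə].

[dəɡməðəˈɾipə]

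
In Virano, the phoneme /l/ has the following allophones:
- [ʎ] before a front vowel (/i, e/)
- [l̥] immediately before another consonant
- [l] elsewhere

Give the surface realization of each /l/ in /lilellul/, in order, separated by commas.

Occurrence 1 (position 1): before a front vowel (/i, e/) → [ʎ].
Occurrence 2 (position 3): before a front vowel (/i, e/) → [ʎ].
Occurrence 3 (position 5): immediately before another consonant → [l̥].
Occurrence 4 (position 6): no conditioning environment matches → elsewhere allophone [l].
Occurrence 5 (position 8): no conditioning environment matches → elsewhere allophone [l].

[ʎ], [ʎ], [l̥], [l], [l]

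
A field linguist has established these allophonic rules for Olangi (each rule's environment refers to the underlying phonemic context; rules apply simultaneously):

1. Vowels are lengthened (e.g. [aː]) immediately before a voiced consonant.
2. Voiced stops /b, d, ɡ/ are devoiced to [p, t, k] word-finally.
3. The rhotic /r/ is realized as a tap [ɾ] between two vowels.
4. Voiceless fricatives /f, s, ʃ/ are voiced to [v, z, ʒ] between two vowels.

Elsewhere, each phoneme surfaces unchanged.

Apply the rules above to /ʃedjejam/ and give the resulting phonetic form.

/ʃ/ — word-initial; rule 4 does not apply here → [ʃ].
/e/ (between /ʃ/ and /d/) occurs before a voiced consonant → [eː] by rule 1.
/d/ (between /e/ and /j/) fails the environment for rule 2, so it stays [d].
/j/ (between /d/ and /e/) is unaffected → [j].
/e/ (between /j/ and /j/) occurs before a voiced consonant → [eː] by rule 1.
/j/ — not in any rule's target class → [j].
/a/ (between /j/ and /m/) occurs before a voiced consonant → [aː] by rule 1.
/m/ (word-final): no rule targets it → [m].

[ʃeːdjeːjaːm]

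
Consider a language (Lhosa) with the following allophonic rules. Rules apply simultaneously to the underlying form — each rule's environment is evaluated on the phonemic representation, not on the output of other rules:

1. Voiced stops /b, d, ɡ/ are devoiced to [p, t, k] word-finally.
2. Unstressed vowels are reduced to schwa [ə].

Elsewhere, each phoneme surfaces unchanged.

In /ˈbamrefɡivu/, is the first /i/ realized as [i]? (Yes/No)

No

/i/ (between /ɡ/ and /v/): in an unstressed syllable, so rule 2 applies → [ə].
The actual realization is [ə], not [i].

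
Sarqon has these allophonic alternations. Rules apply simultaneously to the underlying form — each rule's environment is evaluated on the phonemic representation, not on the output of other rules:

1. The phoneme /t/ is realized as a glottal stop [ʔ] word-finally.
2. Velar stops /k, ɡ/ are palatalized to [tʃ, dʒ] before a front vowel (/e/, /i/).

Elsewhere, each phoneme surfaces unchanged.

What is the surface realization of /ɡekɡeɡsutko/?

/ɡ/ (word-initial): before a front vowel, so rule 2 applies → [dʒ].
/e/ — not in any rule's target class → [e].
/k/ (between /e/ and /ɡ/) fails the environment for rule 2, so it stays [k].
/ɡ/ (between /k/ and /e/) occurs before a front vowel → [dʒ] by rule 2.
/e/ stays [e].
/ɡ/ (between /e/ and /s/): rule 2 targets it, but not before a front vowel → unchanged [ɡ].
/s/ (between /ɡ/ and /u/) is unaffected → [s].
/u/ — not in any rule's target class → [u].
/t/ — between /u/ and /k/; rule 1 does not apply here → [t].
/k/ (between /t/ and /o/) fails the environment for rule 2, so it stays [k].
/o/ stays [o].

[dʒekdʒeɡsutko]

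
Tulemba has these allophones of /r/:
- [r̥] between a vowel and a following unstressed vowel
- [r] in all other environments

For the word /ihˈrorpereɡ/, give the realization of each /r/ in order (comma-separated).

[r], [r], [r̥]

Occurrence 1 (position 3): no conditioning environment matches → elsewhere allophone [r].
Occurrence 2 (position 5): no conditioning environment matches → elsewhere allophone [r].
Occurrence 3 (position 8): between a vowel and a following unstressed vowel → [r̥].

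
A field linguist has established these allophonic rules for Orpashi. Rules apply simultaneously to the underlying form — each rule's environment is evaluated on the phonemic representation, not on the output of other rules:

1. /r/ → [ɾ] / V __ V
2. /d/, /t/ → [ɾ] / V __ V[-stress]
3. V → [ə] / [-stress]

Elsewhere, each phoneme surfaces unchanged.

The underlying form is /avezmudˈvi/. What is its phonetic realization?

/a/ (word-initial): in an unstressed syllable, so rule 3 applies → [ə].
/v/ (between /a/ and /e/) is unaffected → [v].
/e/ meets the environment for rule 3 (in an unstressed syllable) → [ə].
/z/ — not in any rule's target class → [z].
/m/ (between /z/ and /u/) is unaffected → [m].
/u/ meets the environment for rule 3 (in an unstressed syllable) → [ə].
/d/ — between /u/ and /v/; rule 2 does not apply here → [d].
/v/ (between /d/ and /i/): no rule targets it → [v].
/i/ (word-final): rule 3 targets it, but not in an unstressed syllable → unchanged [i].

[əvəzmədˈvi]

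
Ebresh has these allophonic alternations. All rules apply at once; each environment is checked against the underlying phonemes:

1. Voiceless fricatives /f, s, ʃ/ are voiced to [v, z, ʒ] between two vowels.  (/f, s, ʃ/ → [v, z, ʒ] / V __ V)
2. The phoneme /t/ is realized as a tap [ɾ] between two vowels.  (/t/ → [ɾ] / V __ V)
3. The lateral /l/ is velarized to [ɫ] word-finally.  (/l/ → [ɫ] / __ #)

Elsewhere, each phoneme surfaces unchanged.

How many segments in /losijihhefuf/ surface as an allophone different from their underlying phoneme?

Segments that undergo a rule: /s/ → [z] (rule 1); /f/ → [v] (rule 1).
All other segments surface unchanged.

2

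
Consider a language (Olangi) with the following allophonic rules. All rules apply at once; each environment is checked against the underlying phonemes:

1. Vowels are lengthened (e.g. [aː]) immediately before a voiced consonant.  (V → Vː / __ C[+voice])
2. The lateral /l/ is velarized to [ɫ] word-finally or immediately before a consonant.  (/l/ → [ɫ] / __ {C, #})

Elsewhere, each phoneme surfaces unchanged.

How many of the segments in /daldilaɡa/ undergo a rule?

4

Segments that undergo a rule: /a/ → [aː] (rule 1); /l/ → [ɫ] (rule 2); /i/ → [iː] (rule 1); /a/ → [aː] (rule 1).
All other segments surface unchanged.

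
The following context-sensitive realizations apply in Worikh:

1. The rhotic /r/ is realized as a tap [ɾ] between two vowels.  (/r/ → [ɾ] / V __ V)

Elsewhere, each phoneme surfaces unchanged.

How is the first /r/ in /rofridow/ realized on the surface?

/r/ (word-initial): rule 1 targets it, but not between two vowels → unchanged [r].

[r]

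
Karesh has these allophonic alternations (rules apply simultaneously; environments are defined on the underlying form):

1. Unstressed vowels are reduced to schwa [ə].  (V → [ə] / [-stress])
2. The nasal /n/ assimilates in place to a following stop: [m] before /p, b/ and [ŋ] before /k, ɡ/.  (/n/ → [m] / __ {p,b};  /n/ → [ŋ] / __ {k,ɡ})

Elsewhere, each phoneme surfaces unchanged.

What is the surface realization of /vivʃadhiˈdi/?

/v/ stays [v].
/i/ — between /v/ and /v/, in an unstressed syllable — surfaces as [ə] (rule 1).
/v/ stays [v].
/ʃ/ stays [ʃ].
/a/ (between /ʃ/ and /d/): in an unstressed syllable, so rule 1 applies → [ə].
/d/ — not in any rule's target class → [d].
/h/ — not in any rule's target class → [h].
/i/ (between /h/ and /d/): in an unstressed syllable, so rule 1 applies → [ə].
/d/ (between /i/ and /i/) is unaffected → [d].
/i/ (word-final): rule 1 targets it, but not in an unstressed syllable → unchanged [i].

[vəvʃədhəˈdi]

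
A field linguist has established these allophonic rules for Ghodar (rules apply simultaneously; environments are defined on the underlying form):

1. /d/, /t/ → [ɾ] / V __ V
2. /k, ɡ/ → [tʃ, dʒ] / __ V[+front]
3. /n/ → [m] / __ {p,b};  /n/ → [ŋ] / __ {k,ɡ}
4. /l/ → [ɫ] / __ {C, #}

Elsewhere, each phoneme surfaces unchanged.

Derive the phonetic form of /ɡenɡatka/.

Rule 2 applies to /ɡ/ (word-initial: before a front vowel) → [dʒ].
/e/ (between /ɡ/ and /n/): no rule targets it → [e].
/n/ — between /e/ and /ɡ/, before a labial or velar stop — surfaces as [ŋ] (rule 3).
/ɡ/ (between /n/ and /a/) is in the target of rule 2 but the environment (before a front vowel) is not met → [ɡ].
/a/ — not in any rule's target class → [a].
/t/ (between /a/ and /k/): rule 1 targets it, but not between two vowels → unchanged [t].
/k/ (between /t/ and /a/) is in the target of rule 2 but the environment (before a front vowel) is not met → [k].
/a/ stays [a].

[dʒeŋɡatka]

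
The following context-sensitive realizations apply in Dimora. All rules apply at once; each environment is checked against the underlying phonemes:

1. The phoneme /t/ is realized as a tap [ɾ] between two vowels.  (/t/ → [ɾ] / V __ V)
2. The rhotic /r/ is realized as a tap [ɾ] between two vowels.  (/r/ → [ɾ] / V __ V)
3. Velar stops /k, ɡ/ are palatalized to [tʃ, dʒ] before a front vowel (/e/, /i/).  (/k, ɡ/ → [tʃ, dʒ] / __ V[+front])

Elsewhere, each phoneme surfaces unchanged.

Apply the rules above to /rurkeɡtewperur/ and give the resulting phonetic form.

[rurtʃeɡtewpeɾur]

/r/ — word-initial; rule 2 does not apply here → [r].
/u/ (between /r/ and /r/): no rule targets it → [u].
/r/ (between /u/ and /k/) is in the target of rule 2 but the environment (between two vowels) is not met → [r].
/k/ meets the environment for rule 3 (before a front vowel) → [tʃ].
/e/ (between /k/ and /ɡ/) is unaffected → [e].
/ɡ/ (between /e/ and /t/): rule 3 targets it, but not before a front vowel → unchanged [ɡ].
/t/ — between /ɡ/ and /e/; rule 1 does not apply here → [t].
/e/ (between /t/ and /w/): no rule targets it → [e].
/w/ — not in any rule's target class → [w].
/p/ (between /w/ and /e/): no rule targets it → [p].
/e/ (between /p/ and /r/): no rule targets it → [e].
/r/ meets the environment for rule 2 (between two vowels) → [ɾ].
/u/ (between /r/ and /r/) is unaffected → [u].
/r/ (word-final): rule 2 targets it, but not between two vowels → unchanged [r].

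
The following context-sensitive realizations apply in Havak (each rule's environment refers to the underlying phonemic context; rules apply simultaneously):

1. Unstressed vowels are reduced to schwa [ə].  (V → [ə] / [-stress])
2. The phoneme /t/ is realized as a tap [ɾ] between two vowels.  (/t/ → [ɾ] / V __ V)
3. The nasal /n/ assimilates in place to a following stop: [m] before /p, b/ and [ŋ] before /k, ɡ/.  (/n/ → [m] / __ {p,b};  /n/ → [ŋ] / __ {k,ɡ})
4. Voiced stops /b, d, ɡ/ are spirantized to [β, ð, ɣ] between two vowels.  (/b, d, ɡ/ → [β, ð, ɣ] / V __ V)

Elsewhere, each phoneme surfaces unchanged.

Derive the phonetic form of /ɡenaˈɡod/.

/ɡ/ (word-initial) fails the environment for rule 4, so it stays [ɡ].
/e/ — between /ɡ/ and /n/, in an unstressed syllable — surfaces as [ə] (rule 1).
/n/ (between /e/ and /a/) fails the environment for rule 3, so it stays [n].
/a/ — between /n/ and /ɡ/, in an unstressed syllable — surfaces as [ə] (rule 1).
/ɡ/ — between /a/ and /o/, between two vowels — surfaces as [ɣ] (rule 4).
/o/ (between /ɡ/ and /d/) fails the environment for rule 1, so it stays [o].
/d/ — word-final; rule 4 does not apply here → [d].

[ɡənəˈɣod]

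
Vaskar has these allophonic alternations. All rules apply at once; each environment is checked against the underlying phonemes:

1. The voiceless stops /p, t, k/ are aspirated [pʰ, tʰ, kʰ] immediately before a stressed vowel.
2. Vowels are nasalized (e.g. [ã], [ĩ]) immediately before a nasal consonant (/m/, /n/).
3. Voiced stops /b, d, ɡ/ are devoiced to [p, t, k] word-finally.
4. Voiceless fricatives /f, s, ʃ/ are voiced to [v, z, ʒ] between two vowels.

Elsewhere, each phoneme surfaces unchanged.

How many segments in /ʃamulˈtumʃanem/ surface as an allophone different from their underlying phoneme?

5

Segments that undergo a rule: /a/ → [ã] (rule 2); /t/ → [tʰ] (rule 1); /u/ → [ũ] (rule 2); /a/ → [ã] (rule 2); /e/ → [ẽ] (rule 2).
All other segments surface unchanged.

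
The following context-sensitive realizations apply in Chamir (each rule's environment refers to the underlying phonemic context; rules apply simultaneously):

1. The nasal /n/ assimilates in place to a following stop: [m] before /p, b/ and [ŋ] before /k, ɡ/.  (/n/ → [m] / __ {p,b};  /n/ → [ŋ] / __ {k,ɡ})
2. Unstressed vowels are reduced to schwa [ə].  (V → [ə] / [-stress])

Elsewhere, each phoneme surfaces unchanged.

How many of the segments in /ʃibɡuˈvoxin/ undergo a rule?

Segments that undergo a rule: /i/ → [ə] (rule 2); /u/ → [ə] (rule 2); /i/ → [ə] (rule 2).
All other segments surface unchanged.

3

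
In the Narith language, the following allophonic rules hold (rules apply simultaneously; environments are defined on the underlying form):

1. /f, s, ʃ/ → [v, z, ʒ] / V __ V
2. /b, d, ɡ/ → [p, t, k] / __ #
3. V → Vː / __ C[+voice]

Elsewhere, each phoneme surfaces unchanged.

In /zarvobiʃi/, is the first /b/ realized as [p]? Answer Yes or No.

/b/ — between /o/ and /i/; rule 2 does not apply here → [b].
The actual realization is [b], not [p].

No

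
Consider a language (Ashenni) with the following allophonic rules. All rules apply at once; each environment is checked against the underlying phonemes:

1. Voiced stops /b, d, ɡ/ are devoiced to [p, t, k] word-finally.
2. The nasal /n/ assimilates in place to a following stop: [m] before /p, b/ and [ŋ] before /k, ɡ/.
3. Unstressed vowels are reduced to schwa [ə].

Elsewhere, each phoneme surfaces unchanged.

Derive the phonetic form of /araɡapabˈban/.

[ərəɡəpəbˈban]

/a/ meets the environment for rule 3 (in an unstressed syllable) → [ə].
/a/ (between /r/ and /ɡ/) occurs in an unstressed syllable → [ə] by rule 3.
/ɡ/ (between /a/ and /a/) is in the target of rule 1 but the environment (word-finally) is not met → [ɡ].
/a/ — between /ɡ/ and /p/, in an unstressed syllable — surfaces as [ə] (rule 3).
/a/ (between /p/ and /b/): in an unstressed syllable, so rule 3 applies → [ə].
/b/ (between /a/ and /b/) fails the environment for rule 1, so it stays [b].
/b/ (between /b/ and /a/) fails the environment for rule 1, so it stays [b].
/a/ — between /b/ and /n/; rule 3 does not apply here → [a].
/n/ (word-final): rule 2 targets it, but not before a labial or velar stop → unchanged [n].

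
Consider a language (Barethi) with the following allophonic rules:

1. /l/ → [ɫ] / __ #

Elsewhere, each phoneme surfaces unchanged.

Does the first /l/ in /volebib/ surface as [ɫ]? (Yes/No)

No

/l/ — between /o/ and /e/; rule 1 does not apply here → [l].
The actual realization is [l], not [ɫ].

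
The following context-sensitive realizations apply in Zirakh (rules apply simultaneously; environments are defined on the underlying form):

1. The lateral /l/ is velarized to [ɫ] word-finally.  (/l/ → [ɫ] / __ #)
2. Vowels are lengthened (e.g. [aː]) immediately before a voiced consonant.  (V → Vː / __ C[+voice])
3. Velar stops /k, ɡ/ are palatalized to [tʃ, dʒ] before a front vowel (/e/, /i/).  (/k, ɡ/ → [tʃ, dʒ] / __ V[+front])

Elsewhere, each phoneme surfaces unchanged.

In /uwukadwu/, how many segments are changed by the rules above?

Segments that undergo a rule: /u/ → [uː] (rule 2); /a/ → [aː] (rule 2).
All other segments surface unchanged.

2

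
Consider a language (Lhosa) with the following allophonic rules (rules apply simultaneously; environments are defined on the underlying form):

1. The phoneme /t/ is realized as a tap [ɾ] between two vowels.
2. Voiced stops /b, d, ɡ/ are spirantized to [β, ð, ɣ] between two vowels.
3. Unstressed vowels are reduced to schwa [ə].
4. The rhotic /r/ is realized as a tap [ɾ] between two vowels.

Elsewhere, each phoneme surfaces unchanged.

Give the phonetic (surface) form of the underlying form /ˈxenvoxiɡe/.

/x/ (word-initial) is unaffected → [x].
/e/ (between /x/ and /n/) is in the target of rule 3 but the environment (in an unstressed syllable) is not met → [e].
/n/ stays [n].
/v/ — not in any rule's target class → [v].
Rule 3 applies to /o/ (between /v/ and /x/: in an unstressed syllable) → [ə].
/x/ stays [x].
/i/ — between /x/ and /ɡ/, in an unstressed syllable — surfaces as [ə] (rule 3).
/ɡ/ (between /i/ and /e/): between two vowels, so rule 2 applies → [ɣ].
/e/ — word-final, in an unstressed syllable — surfaces as [ə] (rule 3).

[ˈxenvəxəɣə]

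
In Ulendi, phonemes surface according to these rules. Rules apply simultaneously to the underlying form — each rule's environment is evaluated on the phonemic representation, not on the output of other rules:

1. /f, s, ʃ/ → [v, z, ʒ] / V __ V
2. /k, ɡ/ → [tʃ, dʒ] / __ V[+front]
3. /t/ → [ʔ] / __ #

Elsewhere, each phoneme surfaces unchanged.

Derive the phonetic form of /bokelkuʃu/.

/b/ stays [b].
/o/ (between /b/ and /k/) is unaffected → [o].
/k/ meets the environment for rule 2 (before a front vowel) → [tʃ].
/e/ (between /k/ and /l/) is unaffected → [e].
/l/ (between /e/ and /k/): no rule targets it → [l].
/k/ (between /l/ and /u/) is in the target of rule 2 but the environment (before a front vowel) is not met → [k].
/u/ — not in any rule's target class → [u].
/ʃ/ (between /u/ and /u/) occurs between two vowels → [ʒ] by rule 1.
/u/ (word-final): no rule targets it → [u].

[botʃelkuʒu]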